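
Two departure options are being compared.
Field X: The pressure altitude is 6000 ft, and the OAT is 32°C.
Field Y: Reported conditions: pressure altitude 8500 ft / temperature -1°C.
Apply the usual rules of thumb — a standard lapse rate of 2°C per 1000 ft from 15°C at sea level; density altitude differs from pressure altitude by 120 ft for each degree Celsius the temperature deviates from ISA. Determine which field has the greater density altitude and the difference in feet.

Field X by 860 ft

Field X: ISA temp = 3°C, deviation +29°C, DA = 6000 + 120 × 29 = 9480 ft.
Field Y: ISA temp = -2°C, deviation +1°C, DA = 8500 + 120 × 1 = 8620 ft.
Field X is higher by 9480 − 8620 = 860 ft.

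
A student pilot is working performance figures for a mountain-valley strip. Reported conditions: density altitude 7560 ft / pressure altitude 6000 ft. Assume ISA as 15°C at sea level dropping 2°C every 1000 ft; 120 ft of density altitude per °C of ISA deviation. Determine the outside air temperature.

16°C

Density altitude − pressure altitude = 7560 − 6000 = +1560 ft.
At 120 ft/°C that is an ISA deviation of 1560/120 = +13°C.
ISA temperature at 6000 ft = 15 − 2 × (6000/1000) = 3°C.
OAT = ISA + deviation = 3 + (+13) = 16°C.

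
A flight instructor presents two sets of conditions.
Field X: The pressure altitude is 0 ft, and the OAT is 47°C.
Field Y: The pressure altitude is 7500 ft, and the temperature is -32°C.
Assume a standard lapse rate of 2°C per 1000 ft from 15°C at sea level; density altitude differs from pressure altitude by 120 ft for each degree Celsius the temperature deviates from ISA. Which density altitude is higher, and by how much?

Field X by 180 ft

Field X: ISA temp = 15°C, deviation +32°C, DA = 0 + 120 × 32 = 3840 ft.
Field Y: ISA temp = 0°C, deviation -32°C, DA = 7500 + 120 × (-32) = 3660 ft.
Field X is higher by 3840 − 3660 = 180 ft.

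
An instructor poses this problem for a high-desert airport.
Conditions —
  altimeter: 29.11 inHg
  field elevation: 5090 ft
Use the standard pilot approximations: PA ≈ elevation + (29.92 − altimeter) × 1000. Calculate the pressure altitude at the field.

Pressure correction = (29.92 − 29.11) × 1000 = +810 ft.
Pressure altitude = 5090 + (+810) = 5900 ft.

5900 ft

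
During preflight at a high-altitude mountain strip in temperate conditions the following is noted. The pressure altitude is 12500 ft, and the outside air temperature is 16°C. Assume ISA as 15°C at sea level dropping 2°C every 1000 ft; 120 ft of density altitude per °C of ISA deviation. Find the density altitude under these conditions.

15620 ft

ISA temperature at 12500 ft = 15 − 2 × (12500/1000) = -10°C.
ISA deviation = 16 − (-10) = +26°C.
Density altitude = 12500 + 120 × (26) = 12500 + (+3120) = 15620 ft.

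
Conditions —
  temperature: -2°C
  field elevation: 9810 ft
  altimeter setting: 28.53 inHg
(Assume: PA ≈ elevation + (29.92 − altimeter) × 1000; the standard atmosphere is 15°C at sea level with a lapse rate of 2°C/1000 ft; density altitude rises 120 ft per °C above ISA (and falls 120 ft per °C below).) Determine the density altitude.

11848 ft

Pressure altitude = 9810 + (29.92 − 28.53) × 1000 = 9810 + (+1390) = 11200 ft.
ISA temperature at 11200 ft = 15 − 2 × (11200/1000) = -7.4°C.
ISA deviation = -2 − (-7.4) = +5.4°C.
Density altitude = 11200 + 120 × (5.4) = 11848 ft.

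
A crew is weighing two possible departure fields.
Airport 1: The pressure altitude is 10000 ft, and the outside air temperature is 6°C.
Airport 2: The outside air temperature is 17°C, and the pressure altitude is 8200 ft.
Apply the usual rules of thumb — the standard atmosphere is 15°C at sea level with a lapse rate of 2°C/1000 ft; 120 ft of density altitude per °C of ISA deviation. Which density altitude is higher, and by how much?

Airport 1: ISA temp = -5°C, deviation +11°C, DA = 10000 + 120 × 11 = 11320 ft.
Airport 2: ISA temp = -1.4°C, deviation +18.4°C, DA = 8200 + 120 × 18.4 = 10408 ft.
Airport 1 is higher by 11320 − 10408 = 912 ft.

Airport 1 by 912 ft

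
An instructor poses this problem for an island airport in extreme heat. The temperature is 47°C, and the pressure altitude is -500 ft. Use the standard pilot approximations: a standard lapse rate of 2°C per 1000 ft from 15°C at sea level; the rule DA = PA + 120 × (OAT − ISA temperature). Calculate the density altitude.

ISA temperature at -500 ft = 15 − 2 × (-500/1000) = 16°C.
ISA deviation = 47 − 16 = +31°C.
Density altitude = -500 + 120 × (31) = -500 + (+3720) = 3220 ft.

3220 ft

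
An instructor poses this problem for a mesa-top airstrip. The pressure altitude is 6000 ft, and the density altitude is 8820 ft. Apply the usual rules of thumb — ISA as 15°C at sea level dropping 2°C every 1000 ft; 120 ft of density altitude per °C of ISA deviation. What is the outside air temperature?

26.5°C

Density altitude − pressure altitude = 8820 − 6000 = +2820 ft.
At 120 ft/°C that is an ISA deviation of 2820/120 = +23.5°C.
ISA temperature at 6000 ft = 15 − 2 × (6000/1000) = 3°C.
OAT = ISA + deviation = 3 + (+23.5) = 26.5°C.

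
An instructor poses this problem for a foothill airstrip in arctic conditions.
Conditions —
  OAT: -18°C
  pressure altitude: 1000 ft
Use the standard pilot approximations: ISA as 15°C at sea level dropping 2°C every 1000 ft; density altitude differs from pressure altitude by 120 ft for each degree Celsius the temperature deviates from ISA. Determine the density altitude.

ISA temperature at 1000 ft = 15 − 2 × (1000/1000) = 13°C.
ISA deviation = -18 − 13 = -31°C.
Density altitude = 1000 + 120 × (-31) = 1000 + (-3720) = -2720 ft.

-2720 ft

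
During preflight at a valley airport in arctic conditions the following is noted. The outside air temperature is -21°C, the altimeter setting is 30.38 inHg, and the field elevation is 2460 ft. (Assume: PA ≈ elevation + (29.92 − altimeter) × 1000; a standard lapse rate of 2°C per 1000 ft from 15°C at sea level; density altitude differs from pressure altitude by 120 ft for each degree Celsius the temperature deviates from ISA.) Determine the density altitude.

Pressure altitude = 2460 + (29.92 − 30.38) × 1000 = 2460 + (-460) = 2000 ft.
ISA temperature at 2000 ft = 15 − 2 × (2000/1000) = 11°C.
ISA deviation = -21 − 11 = -32°C.
Density altitude = 2000 + 120 × (-32) = -1840 ft.

-1840 ft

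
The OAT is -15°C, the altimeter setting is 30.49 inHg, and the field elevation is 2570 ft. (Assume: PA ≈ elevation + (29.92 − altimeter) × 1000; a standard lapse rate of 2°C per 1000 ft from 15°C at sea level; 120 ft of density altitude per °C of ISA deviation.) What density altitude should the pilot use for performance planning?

-1120 ft

Pressure altitude = 2570 + (29.92 − 30.49) × 1000 = 2570 + (-570) = 2000 ft.
ISA temperature at 2000 ft = 15 − 2 × (2000/1000) = 11°C.
ISA deviation = -15 − 11 = -26°C.
Density altitude = 2000 + 120 × (-26) = -1120 ft.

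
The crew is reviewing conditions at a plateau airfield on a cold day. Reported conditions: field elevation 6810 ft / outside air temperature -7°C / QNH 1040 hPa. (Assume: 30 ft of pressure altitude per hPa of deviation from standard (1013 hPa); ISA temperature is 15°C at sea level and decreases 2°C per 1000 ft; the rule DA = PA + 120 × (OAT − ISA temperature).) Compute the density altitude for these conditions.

Pressure altitude = 6810 + (1013 − 1040) × 30 = 6810 + (-810) = 6000 ft.
ISA temperature at 6000 ft = 15 − 2 × (6000/1000) = 3°C.
ISA deviation = -7 − 3 = -10°C.
Density altitude = 6000 + 120 × (-10) = 4800 ft.

4800 ft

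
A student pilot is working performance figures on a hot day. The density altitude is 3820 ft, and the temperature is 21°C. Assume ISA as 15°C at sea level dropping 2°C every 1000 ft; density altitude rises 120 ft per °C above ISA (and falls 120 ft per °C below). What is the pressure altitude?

DA = PA + 120 × (OAT − (15 − 2·PA/1000)) = PA + 120·OAT − 1800 + 0.24·PA = 1.24·PA + 120·OAT − 1800.
So 1.24·PA = 3820 − 120 × 21 + 1800 = 3100.
PA = 3100 / 1.24 = 2500 ft.

2500 ft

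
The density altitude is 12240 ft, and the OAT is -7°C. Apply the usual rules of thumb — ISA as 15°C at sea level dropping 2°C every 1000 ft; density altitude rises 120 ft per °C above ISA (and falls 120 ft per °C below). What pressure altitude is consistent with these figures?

12000 ft

DA = PA + 120 × (OAT − (15 − 2·PA/1000)) = PA + 120·OAT − 1800 + 0.24·PA = 1.24·PA + 120·OAT − 1800.
So 1.24·PA = 12240 − 120 × (-7) + 1800 = 14880.
PA = 14880 / 1.24 = 12000 ft.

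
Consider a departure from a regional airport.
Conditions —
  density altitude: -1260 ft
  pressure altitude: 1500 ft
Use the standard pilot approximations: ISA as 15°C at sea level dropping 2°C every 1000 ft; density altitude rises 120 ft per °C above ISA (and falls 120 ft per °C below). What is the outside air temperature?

Density altitude − pressure altitude = -1260 − 1500 = -2760 ft.
At 120 ft/°C that is an ISA deviation of -2760/120 = -23°C.
ISA temperature at 1500 ft = 15 − 2 × (1500/1000) = 12°C.
OAT = ISA + deviation = 12 + (-23) = -11°C.

-11°C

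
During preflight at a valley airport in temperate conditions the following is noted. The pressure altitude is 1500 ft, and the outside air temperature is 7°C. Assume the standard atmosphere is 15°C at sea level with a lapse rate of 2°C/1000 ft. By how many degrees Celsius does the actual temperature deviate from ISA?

ISA temperature at 1500 ft = 15 − 2 × (1500/1000) = 12°C.
Deviation = OAT − ISA = 7 − 12 = -5°C.

ISA-5°C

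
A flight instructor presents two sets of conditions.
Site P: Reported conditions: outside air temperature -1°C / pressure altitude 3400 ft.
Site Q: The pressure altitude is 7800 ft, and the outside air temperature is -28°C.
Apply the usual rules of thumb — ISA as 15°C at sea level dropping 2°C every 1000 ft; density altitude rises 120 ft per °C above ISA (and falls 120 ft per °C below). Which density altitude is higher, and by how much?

Site Q by 2216 ft

Site P: ISA temp = 8.2°C, deviation -9.2°C, DA = 3400 + 120 × (-9.2) = 2296 ft.
Site Q: ISA temp = -0.6°C, deviation -27.4°C, DA = 7800 + 120 × (-27.4) = 4512 ft.
Site Q is higher by 4512 − 2296 = 2216 ft.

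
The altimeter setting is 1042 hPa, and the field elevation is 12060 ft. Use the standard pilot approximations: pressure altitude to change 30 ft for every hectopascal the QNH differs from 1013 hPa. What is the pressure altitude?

11190 ft

Pressure correction = (1013 − 1042) × 30 = -870 ft.
Pressure altitude = 12060 + (-870) = 11190 ft.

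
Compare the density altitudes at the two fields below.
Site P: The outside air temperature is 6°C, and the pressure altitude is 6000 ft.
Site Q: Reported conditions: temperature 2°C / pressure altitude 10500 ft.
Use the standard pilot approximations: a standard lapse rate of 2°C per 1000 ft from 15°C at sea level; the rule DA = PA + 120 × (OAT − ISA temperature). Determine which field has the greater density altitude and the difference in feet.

Site P: ISA temp = 3°C, deviation +3°C, DA = 6000 + 120 × 3 = 6360 ft.
Site Q: ISA temp = -6°C, deviation +8°C, DA = 10500 + 120 × 8 = 11460 ft.
Site Q is higher by 11460 − 6360 = 5100 ft.

Site Q by 5100 ft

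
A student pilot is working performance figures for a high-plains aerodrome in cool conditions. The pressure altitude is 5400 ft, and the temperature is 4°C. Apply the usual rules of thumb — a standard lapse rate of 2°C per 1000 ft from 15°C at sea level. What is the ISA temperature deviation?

ISA temperature at 5400 ft = 15 − 2 × (5400/1000) = 4.2°C.
Deviation = OAT − ISA = 4 − 4.2 = -0.2°C.

ISA-0.2°C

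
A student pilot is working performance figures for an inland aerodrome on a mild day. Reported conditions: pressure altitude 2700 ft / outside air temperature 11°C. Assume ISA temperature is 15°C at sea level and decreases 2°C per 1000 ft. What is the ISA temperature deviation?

ISA+1.4°C

ISA temperature at 2700 ft = 15 − 2 × (2700/1000) = 9.6°C.
Deviation = OAT − ISA = 11 − 9.6 = +1.4°C.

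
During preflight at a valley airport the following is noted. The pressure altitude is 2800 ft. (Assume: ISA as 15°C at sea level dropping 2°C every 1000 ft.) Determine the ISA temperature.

ISA temperature = 15 − 2 × (2800/1000) = 15 − 5.6 = 9.4°C.

9.4°C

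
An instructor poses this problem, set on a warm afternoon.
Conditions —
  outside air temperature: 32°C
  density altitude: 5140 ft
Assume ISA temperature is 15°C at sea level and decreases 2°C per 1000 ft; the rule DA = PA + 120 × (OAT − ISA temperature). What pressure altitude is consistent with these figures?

2500 ft

DA = PA + 120 × (OAT − (15 − 2·PA/1000)) = PA + 120·OAT − 1800 + 0.24·PA = 1.24·PA + 120·OAT − 1800.
So 1.24·PA = 5140 − 120 × 32 + 1800 = 3100.
PA = 3100 / 1.24 = 2500 ft.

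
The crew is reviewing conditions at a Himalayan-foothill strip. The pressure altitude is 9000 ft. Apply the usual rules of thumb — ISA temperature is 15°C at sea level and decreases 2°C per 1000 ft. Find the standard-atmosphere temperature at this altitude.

ISA temperature = 15 − 2 × (9000/1000) = 15 − 18 = -3°C.

-3°C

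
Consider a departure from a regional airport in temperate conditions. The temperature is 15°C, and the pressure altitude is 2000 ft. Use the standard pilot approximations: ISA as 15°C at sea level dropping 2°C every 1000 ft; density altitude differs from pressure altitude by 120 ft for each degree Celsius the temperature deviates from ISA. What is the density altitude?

ISA temperature at 2000 ft = 15 − 2 × (2000/1000) = 11°C.
ISA deviation = 15 − 11 = +4°C.
Density altitude = 2000 + 120 × (4) = 2000 + (+480) = 2480 ft.

2480 ft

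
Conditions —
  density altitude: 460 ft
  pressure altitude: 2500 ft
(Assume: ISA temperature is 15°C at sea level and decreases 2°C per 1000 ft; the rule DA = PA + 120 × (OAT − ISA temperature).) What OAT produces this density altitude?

-7°C

Density altitude − pressure altitude = 460 − 2500 = -2040 ft.
At 120 ft/°C that is an ISA deviation of -2040/120 = -17°C.
ISA temperature at 2500 ft = 15 − 2 × (2500/1000) = 10°C.
OAT = ISA + deviation = 10 + (-17) = -7°C.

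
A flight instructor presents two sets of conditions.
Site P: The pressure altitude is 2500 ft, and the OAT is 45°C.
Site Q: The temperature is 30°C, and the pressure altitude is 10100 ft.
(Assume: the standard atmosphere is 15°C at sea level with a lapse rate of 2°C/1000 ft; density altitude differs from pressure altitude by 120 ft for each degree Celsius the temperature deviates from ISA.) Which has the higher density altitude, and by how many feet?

Site Q by 7624 ft

Site P: ISA temp = 10°C, deviation +35°C, DA = 2500 + 120 × 35 = 6700 ft.
Site Q: ISA temp = -5.2°C, deviation +35.2°C, DA = 10100 + 120 × 35.2 = 14324 ft.
Site Q is higher by 14324 − 6700 = 7624 ft.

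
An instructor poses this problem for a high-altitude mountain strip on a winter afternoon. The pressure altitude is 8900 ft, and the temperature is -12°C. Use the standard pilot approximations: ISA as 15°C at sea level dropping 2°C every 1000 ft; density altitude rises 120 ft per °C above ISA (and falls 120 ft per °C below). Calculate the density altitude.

7796 ft

ISA temperature at 8900 ft = 15 − 2 × (8900/1000) = -2.8°C.
ISA deviation = -12 − (-2.8) = -9.2°C.
Density altitude = 8900 + 120 × (-9.2) = 8900 + (-1104) = 7796 ft.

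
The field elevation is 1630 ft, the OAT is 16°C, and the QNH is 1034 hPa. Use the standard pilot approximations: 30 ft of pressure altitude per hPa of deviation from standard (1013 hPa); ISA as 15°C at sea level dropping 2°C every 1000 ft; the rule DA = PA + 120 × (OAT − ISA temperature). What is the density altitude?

Pressure altitude = 1630 + (1013 − 1034) × 30 = 1630 + (-630) = 1000 ft.
ISA temperature at 1000 ft = 15 − 2 × (1000/1000) = 13°C.
ISA deviation = 16 − 13 = +3°C.
Density altitude = 1000 + 120 × (3) = 1360 ft.

1360 ft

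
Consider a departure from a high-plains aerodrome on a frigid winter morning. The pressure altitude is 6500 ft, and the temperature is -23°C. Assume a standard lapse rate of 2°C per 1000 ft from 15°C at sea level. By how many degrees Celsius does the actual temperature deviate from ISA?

ISA temperature at 6500 ft = 15 − 2 × (6500/1000) = 2°C.
Deviation = OAT − ISA = -23 − 2 = -25°C.

ISA-25°C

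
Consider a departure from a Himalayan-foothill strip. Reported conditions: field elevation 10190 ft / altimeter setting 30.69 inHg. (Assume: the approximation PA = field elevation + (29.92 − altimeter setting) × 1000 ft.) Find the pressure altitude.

9420 ft

Pressure correction = (29.92 − 30.69) × 1000 = -770 ft.
Pressure altitude = 10190 + (-770) = 9420 ft.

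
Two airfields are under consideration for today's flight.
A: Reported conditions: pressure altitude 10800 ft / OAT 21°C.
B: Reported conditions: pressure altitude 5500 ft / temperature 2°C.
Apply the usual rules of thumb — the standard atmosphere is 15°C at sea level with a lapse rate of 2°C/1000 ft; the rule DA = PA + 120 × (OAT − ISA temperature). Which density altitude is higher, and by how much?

A: ISA temp = -6.6°C, deviation +27.6°C, DA = 10800 + 120 × 27.6 = 14112 ft.
B: ISA temp = 4°C, deviation -2°C, DA = 5500 + 120 × (-2) = 5260 ft.
A is higher by 14112 − 5260 = 8852 ft.

A by 8852 ft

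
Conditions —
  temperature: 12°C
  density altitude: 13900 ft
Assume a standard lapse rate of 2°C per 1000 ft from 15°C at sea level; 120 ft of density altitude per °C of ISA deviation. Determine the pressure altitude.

11500 ft

DA = PA + 120 × (OAT − (15 − 2·PA/1000)) = PA + 120·OAT − 1800 + 0.24·PA = 1.24·PA + 120·OAT − 1800.
So 1.24·PA = 13900 − 120 × 12 + 1800 = 14260.
PA = 14260 / 1.24 = 11500 ft.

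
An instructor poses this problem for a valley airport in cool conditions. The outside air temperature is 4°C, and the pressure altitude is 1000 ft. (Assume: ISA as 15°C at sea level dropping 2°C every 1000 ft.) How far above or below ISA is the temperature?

ISA-9°C

ISA temperature at 1000 ft = 15 − 2 × (1000/1000) = 13°C.
Deviation = OAT − ISA = 4 − 13 = -9°C.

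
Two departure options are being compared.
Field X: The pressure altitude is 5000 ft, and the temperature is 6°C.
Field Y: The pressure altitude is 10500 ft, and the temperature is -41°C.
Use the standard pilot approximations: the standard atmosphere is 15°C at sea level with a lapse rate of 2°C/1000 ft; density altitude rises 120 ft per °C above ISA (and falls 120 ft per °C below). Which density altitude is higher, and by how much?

Field X: ISA temp = 5°C, deviation +1°C, DA = 5000 + 120 × 1 = 5120 ft.
Field Y: ISA temp = -6°C, deviation -35°C, DA = 10500 + 120 × (-35) = 6300 ft.
Field Y is higher by 6300 − 5120 = 1180 ft.

Field Y by 1180 ft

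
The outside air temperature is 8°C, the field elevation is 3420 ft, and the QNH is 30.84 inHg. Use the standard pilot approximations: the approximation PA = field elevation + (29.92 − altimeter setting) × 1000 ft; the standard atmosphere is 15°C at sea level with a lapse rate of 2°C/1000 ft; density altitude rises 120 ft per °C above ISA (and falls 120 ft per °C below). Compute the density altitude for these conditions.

Pressure altitude = 3420 + (29.92 − 30.84) × 1000 = 3420 + (-920) = 2500 ft.
ISA temperature at 2500 ft = 15 − 2 × (2500/1000) = 10°C.
ISA deviation = 8 − 10 = -2°C.
Density altitude = 2500 + 120 × (-2) = 2260 ft.

2260 ft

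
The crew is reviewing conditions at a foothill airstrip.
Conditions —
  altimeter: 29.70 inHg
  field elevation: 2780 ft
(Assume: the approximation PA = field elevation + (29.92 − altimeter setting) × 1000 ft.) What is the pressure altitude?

3000 ft

Pressure correction = (29.92 − 29.70) × 1000 = +220 ft.
Pressure altitude = 2780 + (+220) = 3000 ft.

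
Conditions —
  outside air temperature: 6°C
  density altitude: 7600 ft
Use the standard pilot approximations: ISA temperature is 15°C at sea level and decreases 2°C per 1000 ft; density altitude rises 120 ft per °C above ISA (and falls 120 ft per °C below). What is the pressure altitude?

7000 ft

DA = PA + 120 × (OAT − (15 − 2·PA/1000)) = PA + 120·OAT − 1800 + 0.24·PA = 1.24·PA + 120·OAT − 1800.
So 1.24·PA = 7600 − 120 × 6 + 1800 = 8680.
PA = 8680 / 1.24 = 7000 ft.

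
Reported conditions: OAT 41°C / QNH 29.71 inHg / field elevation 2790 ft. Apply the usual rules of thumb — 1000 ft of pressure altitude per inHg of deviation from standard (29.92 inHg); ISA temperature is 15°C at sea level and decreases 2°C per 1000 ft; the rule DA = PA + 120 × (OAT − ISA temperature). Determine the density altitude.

6840 ft

Pressure altitude = 2790 + (29.92 − 29.71) × 1000 = 2790 + (+210) = 3000 ft.
ISA temperature at 3000 ft = 15 − 2 × (3000/1000) = 9°C.
ISA deviation = 41 − 9 = +32°C.
Density altitude = 3000 + 120 × (32) = 6840 ft.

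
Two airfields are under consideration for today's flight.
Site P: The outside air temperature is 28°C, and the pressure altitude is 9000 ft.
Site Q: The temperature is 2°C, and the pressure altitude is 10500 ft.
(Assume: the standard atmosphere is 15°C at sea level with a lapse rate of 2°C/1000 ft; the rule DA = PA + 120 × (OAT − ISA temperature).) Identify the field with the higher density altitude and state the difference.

Site P by 1260 ft

Site P: ISA temp = -3°C, deviation +31°C, DA = 9000 + 120 × 31 = 12720 ft.
Site Q: ISA temp = -6°C, deviation +8°C, DA = 10500 + 120 × 8 = 11460 ft.
Site P is higher by 12720 − 11460 = 1260 ft.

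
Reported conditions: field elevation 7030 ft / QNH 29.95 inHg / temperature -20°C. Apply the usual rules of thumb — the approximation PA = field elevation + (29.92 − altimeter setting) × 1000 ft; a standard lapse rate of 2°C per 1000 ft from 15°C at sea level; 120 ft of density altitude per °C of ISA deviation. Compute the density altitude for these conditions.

4480 ft

Pressure altitude = 7030 + (29.92 − 29.95) × 1000 = 7030 + (-30) = 7000 ft.
ISA temperature at 7000 ft = 15 − 2 × (7000/1000) = 1°C.
ISA deviation = -20 − 1 = -21°C.
Density altitude = 7000 + 120 × (-21) = 4480 ft.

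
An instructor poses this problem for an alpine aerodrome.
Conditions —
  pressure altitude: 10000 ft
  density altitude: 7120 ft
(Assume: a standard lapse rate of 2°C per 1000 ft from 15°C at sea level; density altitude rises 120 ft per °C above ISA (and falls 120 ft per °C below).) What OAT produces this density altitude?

Density altitude − pressure altitude = 7120 − 10000 = -2880 ft.
At 120 ft/°C that is an ISA deviation of -2880/120 = -24°C.
ISA temperature at 10000 ft = 15 − 2 × (10000/1000) = -5°C.
OAT = ISA + deviation = -5 + (-24) = -29°C.

-29°C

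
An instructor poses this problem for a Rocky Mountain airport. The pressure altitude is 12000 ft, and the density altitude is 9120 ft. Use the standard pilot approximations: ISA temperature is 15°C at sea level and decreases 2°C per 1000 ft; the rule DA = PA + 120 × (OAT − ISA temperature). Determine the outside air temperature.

-33°C

Density altitude − pressure altitude = 9120 − 12000 = -2880 ft.
At 120 ft/°C that is an ISA deviation of -2880/120 = -24°C.
ISA temperature at 12000 ft = 15 − 2 × (12000/1000) = -9°C.
OAT = ISA + deviation = -9 + (-24) = -33°C.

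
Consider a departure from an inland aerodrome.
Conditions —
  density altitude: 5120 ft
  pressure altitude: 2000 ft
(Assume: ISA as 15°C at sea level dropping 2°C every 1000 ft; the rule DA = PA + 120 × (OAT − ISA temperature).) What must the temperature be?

Density altitude − pressure altitude = 5120 − 2000 = +3120 ft.
At 120 ft/°C that is an ISA deviation of 3120/120 = +26°C.
ISA temperature at 2000 ft = 15 − 2 × (2000/1000) = 11°C.
OAT = ISA + deviation = 11 + (+26) = 37°C.

37°C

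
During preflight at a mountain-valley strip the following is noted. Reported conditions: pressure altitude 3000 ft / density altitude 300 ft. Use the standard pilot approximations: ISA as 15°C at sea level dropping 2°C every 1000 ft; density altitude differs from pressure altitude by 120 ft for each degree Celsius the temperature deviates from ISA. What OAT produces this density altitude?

Density altitude − pressure altitude = 300 − 3000 = -2700 ft.
At 120 ft/°C that is an ISA deviation of -2700/120 = -22.5°C.
ISA temperature at 3000 ft = 15 − 2 × (3000/1000) = 9°C.
OAT = ISA + deviation = 9 + (-22.5) = -13.5°C.

-13.5°C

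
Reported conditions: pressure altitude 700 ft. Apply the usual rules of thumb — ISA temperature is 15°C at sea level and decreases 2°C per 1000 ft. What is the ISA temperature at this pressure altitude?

13.6°C

ISA temperature = 15 − 2 × (700/1000) = 15 − 1.4 = 13.6°C.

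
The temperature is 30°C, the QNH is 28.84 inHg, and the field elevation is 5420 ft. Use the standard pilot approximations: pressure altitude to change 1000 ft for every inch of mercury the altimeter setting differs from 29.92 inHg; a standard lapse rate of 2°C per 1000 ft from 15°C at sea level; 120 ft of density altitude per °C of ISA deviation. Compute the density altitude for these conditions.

Pressure altitude = 5420 + (29.92 − 28.84) × 1000 = 5420 + (+1080) = 6500 ft.
ISA temperature at 6500 ft = 15 − 2 × (6500/1000) = 2°C.
ISA deviation = 30 − 2 = +28°C.
Density altitude = 6500 + 120 × (28) = 9860 ft.

9860 ft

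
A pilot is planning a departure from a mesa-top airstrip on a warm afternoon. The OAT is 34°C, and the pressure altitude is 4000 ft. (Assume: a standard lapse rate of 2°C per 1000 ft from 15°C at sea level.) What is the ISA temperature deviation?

ISA temperature at 4000 ft = 15 − 2 × (4000/1000) = 7°C.
Deviation = OAT − ISA = 34 − 7 = +27°C.

ISA+27°C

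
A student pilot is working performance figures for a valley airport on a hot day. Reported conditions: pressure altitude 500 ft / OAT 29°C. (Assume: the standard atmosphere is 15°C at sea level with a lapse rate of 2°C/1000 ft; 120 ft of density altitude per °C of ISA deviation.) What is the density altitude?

2300 ft

ISA temperature at 500 ft = 15 − 2 × (500/1000) = 14°C.
ISA deviation = 29 − 14 = +15°C.
Density altitude = 500 + 120 × (15) = 500 + (+1800) = 2300 ft.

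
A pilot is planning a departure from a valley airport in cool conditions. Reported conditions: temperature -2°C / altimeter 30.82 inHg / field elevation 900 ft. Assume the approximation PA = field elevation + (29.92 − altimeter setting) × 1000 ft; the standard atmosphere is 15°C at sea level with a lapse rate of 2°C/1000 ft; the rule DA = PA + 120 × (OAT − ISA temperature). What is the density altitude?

-2040 ft

Pressure altitude = 900 + (29.92 − 30.82) × 1000 = 900 + (-900) = 0 ft.
ISA temperature at 0 ft = 15 − 2 × (0/1000) = 15°C.
ISA deviation = -2 − 15 = -17°C.
Density altitude = 0 + 120 × (-17) = -2040 ft.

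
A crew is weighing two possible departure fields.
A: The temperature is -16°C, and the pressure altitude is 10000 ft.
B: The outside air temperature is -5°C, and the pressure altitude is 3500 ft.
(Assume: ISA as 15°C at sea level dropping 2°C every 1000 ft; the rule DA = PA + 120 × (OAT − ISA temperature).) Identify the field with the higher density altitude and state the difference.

A: ISA temp = -5°C, deviation -11°C, DA = 10000 + 120 × (-11) = 8680 ft.
B: ISA temp = 8°C, deviation -13°C, DA = 3500 + 120 × (-13) = 1940 ft.
A is higher by 8680 − 1940 = 6740 ft.

A by 6740 ft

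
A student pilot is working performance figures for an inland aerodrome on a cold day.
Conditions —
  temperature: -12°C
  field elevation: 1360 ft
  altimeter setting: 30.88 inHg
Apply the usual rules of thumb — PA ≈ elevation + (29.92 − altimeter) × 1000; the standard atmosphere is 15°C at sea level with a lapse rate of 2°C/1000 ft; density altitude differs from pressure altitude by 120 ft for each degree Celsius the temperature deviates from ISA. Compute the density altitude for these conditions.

Pressure altitude = 1360 + (29.92 − 30.88) × 1000 = 1360 + (-960) = 400 ft.
ISA temperature at 400 ft = 15 − 2 × (400/1000) = 14.2°C.
ISA deviation = -12 − 14.2 = -26.2°C.
Density altitude = 400 + 120 × (-26.2) = -2744 ft.

-2744 ft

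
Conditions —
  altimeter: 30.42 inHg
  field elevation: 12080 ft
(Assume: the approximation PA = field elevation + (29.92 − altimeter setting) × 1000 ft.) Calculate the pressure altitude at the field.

Pressure correction = (29.92 − 30.42) × 1000 = -500 ft.
Pressure altitude = 12080 + (-500) = 11580 ft.

11580 ft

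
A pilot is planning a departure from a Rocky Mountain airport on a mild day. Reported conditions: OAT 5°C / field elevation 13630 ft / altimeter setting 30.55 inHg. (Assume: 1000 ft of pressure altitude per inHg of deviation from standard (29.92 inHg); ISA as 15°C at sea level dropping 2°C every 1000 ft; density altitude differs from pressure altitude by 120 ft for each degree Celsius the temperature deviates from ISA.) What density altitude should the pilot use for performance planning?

14920 ft

Pressure altitude = 13630 + (29.92 − 30.55) × 1000 = 13630 + (-630) = 13000 ft.
ISA temperature at 13000 ft = 15 − 2 × (13000/1000) = -11°C.
ISA deviation = 5 − (-11) = +16°C.
Density altitude = 13000 + 120 × (16) = 14920 ft.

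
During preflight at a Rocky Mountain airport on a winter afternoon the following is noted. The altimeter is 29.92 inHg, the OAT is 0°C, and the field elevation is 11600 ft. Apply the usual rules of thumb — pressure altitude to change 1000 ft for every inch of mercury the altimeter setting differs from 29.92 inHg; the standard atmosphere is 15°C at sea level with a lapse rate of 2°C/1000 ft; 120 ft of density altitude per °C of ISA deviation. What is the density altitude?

12584 ft

Pressure altitude = 11600 + (29.92 − 29.92) × 1000 = 11600 + (0) = 11600 ft.
ISA temperature at 11600 ft = 15 − 2 × (11600/1000) = -8.2°C.
ISA deviation = 0 − (-8.2) = +8.2°C.
Density altitude = 11600 + 120 × (8.2) = 12584 ft.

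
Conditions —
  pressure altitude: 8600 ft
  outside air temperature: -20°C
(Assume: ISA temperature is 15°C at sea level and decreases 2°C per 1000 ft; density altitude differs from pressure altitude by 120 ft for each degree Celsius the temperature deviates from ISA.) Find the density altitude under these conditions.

ISA temperature at 8600 ft = 15 − 2 × (8600/1000) = -2.2°C.
ISA deviation = -20 − (-2.2) = -17.8°C.
Density altitude = 8600 + 120 × (-17.8) = 8600 + (-2136) = 6464 ft.

6464 ft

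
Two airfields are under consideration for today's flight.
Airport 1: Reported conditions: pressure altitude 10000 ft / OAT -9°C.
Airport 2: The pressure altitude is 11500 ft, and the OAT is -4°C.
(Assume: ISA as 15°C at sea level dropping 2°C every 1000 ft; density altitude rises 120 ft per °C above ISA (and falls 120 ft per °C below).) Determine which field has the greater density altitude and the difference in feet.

Airport 1: ISA temp = -5°C, deviation -4°C, DA = 10000 + 120 × (-4) = 9520 ft.
Airport 2: ISA temp = -8°C, deviation +4°C, DA = 11500 + 120 × 4 = 11980 ft.
Airport 2 is higher by 11980 − 9520 = 2460 ft.

Airport 2 by 2460 ft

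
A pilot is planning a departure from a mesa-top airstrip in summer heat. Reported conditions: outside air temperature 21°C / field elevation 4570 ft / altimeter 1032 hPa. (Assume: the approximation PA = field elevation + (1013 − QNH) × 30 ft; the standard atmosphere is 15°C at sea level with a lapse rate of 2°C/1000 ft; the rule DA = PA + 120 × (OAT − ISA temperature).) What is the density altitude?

5680 ft

Pressure altitude = 4570 + (1013 − 1032) × 30 = 4570 + (-570) = 4000 ft.
ISA temperature at 4000 ft = 15 − 2 × (4000/1000) = 7°C.
ISA deviation = 21 − 7 = +14°C.
Density altitude = 4000 + 120 × (14) = 5680 ft.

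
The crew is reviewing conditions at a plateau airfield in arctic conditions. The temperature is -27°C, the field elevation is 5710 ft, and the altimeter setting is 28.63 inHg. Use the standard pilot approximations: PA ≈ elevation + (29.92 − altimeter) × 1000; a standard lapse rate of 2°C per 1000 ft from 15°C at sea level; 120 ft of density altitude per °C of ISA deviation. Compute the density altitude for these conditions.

3640 ft

Pressure altitude = 5710 + (29.92 − 28.63) × 1000 = 5710 + (+1290) = 7000 ft.
ISA temperature at 7000 ft = 15 − 2 × (7000/1000) = 1°C.
ISA deviation = -27 − 1 = -28°C.
Density altitude = 7000 + 120 × (-28) = 3640 ft.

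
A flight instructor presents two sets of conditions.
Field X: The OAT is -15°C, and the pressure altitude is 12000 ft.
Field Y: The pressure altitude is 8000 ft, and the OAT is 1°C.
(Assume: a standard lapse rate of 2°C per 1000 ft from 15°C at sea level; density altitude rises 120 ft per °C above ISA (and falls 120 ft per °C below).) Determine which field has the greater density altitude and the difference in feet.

Field X by 3040 ft

Field X: ISA temp = -9°C, deviation -6°C, DA = 12000 + 120 × (-6) = 11280 ft.
Field Y: ISA temp = -1°C, deviation +2°C, DA = 8000 + 120 × 2 = 8240 ft.
Field X is higher by 11280 − 8240 = 3040 ft.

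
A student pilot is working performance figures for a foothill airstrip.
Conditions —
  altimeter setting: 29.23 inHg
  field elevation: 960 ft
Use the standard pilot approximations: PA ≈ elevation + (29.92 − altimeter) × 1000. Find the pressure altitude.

1650 ft

Pressure correction = (29.92 − 29.23) × 1000 = +690 ft.
Pressure altitude = 960 + (+690) = 1650 ft.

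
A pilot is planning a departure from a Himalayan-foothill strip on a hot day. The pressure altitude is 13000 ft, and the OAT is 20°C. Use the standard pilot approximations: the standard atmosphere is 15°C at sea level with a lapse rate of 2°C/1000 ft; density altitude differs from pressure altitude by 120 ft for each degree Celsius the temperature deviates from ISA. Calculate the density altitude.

ISA temperature at 13000 ft = 15 − 2 × (13000/1000) = -11°C.
ISA deviation = 20 − (-11) = +31°C.
Density altitude = 13000 + 120 × (31) = 13000 + (+3720) = 16720 ft.

16720 ft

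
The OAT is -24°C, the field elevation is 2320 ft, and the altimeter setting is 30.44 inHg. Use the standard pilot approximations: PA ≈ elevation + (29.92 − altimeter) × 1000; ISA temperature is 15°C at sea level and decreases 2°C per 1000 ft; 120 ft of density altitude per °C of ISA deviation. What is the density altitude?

-2448 ft

Pressure altitude = 2320 + (29.92 − 30.44) × 1000 = 2320 + (-520) = 1800 ft.
ISA temperature at 1800 ft = 15 − 2 × (1800/1000) = 11.4°C.
ISA deviation = -24 − 11.4 = -35.4°C.
Density altitude = 1800 + 120 × (-35.4) = -2448 ft.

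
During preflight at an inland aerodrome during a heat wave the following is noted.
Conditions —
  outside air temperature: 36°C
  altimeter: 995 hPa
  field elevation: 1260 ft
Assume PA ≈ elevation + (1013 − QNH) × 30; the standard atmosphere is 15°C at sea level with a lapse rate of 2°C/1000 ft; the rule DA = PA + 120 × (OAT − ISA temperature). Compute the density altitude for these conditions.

Pressure altitude = 1260 + (1013 − 995) × 30 = 1260 + (+540) = 1800 ft.
ISA temperature at 1800 ft = 15 − 2 × (1800/1000) = 11.4°C.
ISA deviation = 36 − 11.4 = +24.6°C.
Density altitude = 1800 + 120 × (24.6) = 4752 ft.

4752 ft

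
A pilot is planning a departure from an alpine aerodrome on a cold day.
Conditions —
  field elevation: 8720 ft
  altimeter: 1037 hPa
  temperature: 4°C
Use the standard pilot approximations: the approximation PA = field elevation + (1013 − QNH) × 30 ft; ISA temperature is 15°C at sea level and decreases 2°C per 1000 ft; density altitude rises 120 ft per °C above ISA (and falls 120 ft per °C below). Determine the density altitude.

Pressure altitude = 8720 + (1013 − 1037) × 30 = 8720 + (-720) = 8000 ft.
ISA temperature at 8000 ft = 15 − 2 × (8000/1000) = -1°C.
ISA deviation = 4 − (-1) = +5°C.
Density altitude = 8000 + 120 × (5) = 8600 ft.

8600 ft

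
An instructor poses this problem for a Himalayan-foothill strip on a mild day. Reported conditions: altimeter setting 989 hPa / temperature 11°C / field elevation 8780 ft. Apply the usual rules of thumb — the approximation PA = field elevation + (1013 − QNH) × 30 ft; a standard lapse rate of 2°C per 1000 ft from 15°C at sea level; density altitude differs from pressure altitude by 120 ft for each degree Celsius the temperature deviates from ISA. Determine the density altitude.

11300 ft

Pressure altitude = 8780 + (1013 − 989) × 30 = 8780 + (+720) = 9500 ft.
ISA temperature at 9500 ft = 15 − 2 × (9500/1000) = -4°C.
ISA deviation = 11 − (-4) = +15°C.
Density altitude = 9500 + 120 × (15) = 11300 ft.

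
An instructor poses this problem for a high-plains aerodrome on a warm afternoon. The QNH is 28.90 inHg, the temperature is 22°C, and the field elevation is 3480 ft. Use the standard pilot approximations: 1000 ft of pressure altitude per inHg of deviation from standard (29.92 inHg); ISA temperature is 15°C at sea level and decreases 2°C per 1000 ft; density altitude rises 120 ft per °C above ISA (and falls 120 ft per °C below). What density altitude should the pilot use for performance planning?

6420 ft

Pressure altitude = 3480 + (29.92 − 28.90) × 1000 = 3480 + (+1020) = 4500 ft.
ISA temperature at 4500 ft = 15 − 2 × (4500/1000) = 6°C.
ISA deviation = 22 − 6 = +16°C.
Density altitude = 4500 + 120 × (16) = 6420 ft.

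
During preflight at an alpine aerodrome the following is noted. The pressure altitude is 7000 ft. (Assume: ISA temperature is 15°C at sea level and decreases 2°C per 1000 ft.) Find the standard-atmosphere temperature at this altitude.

1°C

ISA temperature = 15 − 2 × (7000/1000) = 15 − 14 = 1°C.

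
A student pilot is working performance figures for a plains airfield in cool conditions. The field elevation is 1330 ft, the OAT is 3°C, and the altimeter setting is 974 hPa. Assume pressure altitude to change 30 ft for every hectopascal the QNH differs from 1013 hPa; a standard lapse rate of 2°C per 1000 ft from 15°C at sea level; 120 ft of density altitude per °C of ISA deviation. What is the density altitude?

1660 ft

Pressure altitude = 1330 + (1013 − 974) × 30 = 1330 + (+1170) = 2500 ft.
ISA temperature at 2500 ft = 15 − 2 × (2500/1000) = 10°C.
ISA deviation = 3 − 10 = -7°C.
Density altitude = 2500 + 120 × (-7) = 1660 ft.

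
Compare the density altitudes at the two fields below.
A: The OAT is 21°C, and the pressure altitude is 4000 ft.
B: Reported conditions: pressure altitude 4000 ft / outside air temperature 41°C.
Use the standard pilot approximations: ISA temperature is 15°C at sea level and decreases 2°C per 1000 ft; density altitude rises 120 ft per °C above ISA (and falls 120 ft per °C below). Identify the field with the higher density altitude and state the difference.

A: ISA temp = 7°C, deviation +14°C, DA = 4000 + 120 × 14 = 5680 ft.
B: ISA temp = 7°C, deviation +34°C, DA = 4000 + 120 × 34 = 8080 ft.
B is higher by 8080 − 5680 = 2400 ft.

B by 2400 ft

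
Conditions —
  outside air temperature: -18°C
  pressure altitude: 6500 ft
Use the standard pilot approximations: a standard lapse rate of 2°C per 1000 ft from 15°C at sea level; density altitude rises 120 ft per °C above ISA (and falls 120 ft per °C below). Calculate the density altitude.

4100 ft

ISA temperature at 6500 ft = 15 − 2 × (6500/1000) = 2°C.
ISA deviation = -18 − 2 = -20°C.
Density altitude = 6500 + 120 × (-20) = 6500 + (-2400) = 4100 ft.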